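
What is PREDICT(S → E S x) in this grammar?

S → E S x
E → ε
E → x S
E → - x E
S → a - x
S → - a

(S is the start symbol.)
{ '-', 'a', 'x' }

PREDICT(S → E S x) = (FIRST(RHS) \ {ε}) ∪ (FOLLOW(S) if ε ∈ FIRST(RHS), i.e. RHS ⇒* ε)
FIRST(E) = { '-', 'x', ε }
FIRST(S) = { '-', 'a', 'x' }
FIRST(E S x) = { '-', 'a', 'x' }
ε ∉ FIRST(E S x), so FOLLOW(S) is not added.
PREDICT(S → E S x) = { '-', 'a', 'x' }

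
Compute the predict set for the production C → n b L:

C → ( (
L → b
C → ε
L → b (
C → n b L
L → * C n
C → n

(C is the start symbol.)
PREDICT(C → n b L) = (FIRST(RHS) \ {ε}) ∪ (FOLLOW(C) if ε ∈ FIRST(RHS), i.e. RHS ⇒* ε)
FIRST(n b L) = { 'n' }
ε ∉ FIRST(n b L), so FOLLOW(C) is not added.
PREDICT(C → n b L) = { 'n' }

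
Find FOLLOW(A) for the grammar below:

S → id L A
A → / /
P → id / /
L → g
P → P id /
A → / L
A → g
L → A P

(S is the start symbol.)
To compute FOLLOW(A), find every occurrence of A on a right-hand side N → α A β: add FIRST(β) \ {ε}, and if β is empty or nullable also add FOLLOW(N). Iterate to a fixed point.

In S → id L A: A is at the end, add FOLLOW(S)
In L → A P: A is followed by P, add FIRST(P) \ {ε} = { 'id' }

The FOLLOW sets referred to above (computed the same way, to a fixed point):
  FOLLOW(S) = { $ }

Taking the union: FOLLOW(A) = { $, 'id' }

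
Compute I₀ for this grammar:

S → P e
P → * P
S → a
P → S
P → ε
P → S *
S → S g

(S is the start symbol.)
First, augment the grammar with S' → S
I₀ = CLOSURE({ [S' → . S] }):
  [S' → . S] has the dot before S: add [S → . P e], [S → . a], [S → . S g]
  [S → . P e] has the dot before P: add [P → . * P], [P → . S], [P → .], [P → . S *]
No further items can be added.

I₀ = { [P → . * P], [P → . S *], [P → . S], [P → .], [S → . P e], [S → . S g], [S → . a], [S' → . S] }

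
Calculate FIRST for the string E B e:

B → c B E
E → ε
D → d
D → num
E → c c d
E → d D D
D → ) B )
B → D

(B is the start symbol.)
{ ')', 'c', 'd', 'num' }

FIRST sets of the non-terminals involved (from the grammar, by fixed-point iteration):
  FIRST(E) = { 'c', 'd', ε }
  FIRST(B) = { ')', 'c', 'd', 'num' }

To compute FIRST(E B e), process the symbols left to right:
Symbol E is a non-terminal. Add FIRST(E) \ {ε} = { 'c', 'd' }
E is nullable (ε ∈ FIRST(E)), continue to the next symbol.
Symbol B is a non-terminal. Add FIRST(B) \ {ε} = { ')', 'c', 'd', 'num' }
B is not nullable (ε ∉ FIRST(B)), so stop here.
FIRST(E B e) = { ')', 'c', 'd', 'num' }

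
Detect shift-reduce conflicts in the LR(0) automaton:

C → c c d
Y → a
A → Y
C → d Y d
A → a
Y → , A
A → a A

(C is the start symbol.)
Yes — I10: [A → a .] vs [A → . a]

Augment with C' → C and build the canonical LR(0) collection (I0 = CLOSURE({[C' → . C]}), then GOTO on every symbol after a dot until no new states appear). It has 14 states:
  I0: { [C → . c c d], [C → . d Y d], [C' → . C] }  — shift
  I1: { [C' → C .] }  — accept
  I2: { [C → c . c d] }  — shift
  I3: { [C → d . Y d], [Y → . , A], [Y → . a] }  — shift
  I4: { [A → . Y], [A → . a A], [A → . a], [Y → , . A], [Y → . , A], [Y → . a] }  — shift
  I5: { [C → d Y . d] }  — shift
  I6: { [Y → a .] }  — reduce
  I7: { [C → d Y d .] }  — reduce
  I8: { [Y → , A .] }  — reduce
  I9: { [A → Y .] }  — reduce
  I10: { [A → . Y], [A → . a A], [A → . a], [A → a . A], [A → a .], [Y → . , A], [Y → . a], [Y → a .] }  — shift, 2 reduces
  I11: { [A → a A .] }  — reduce
  I12: { [C → c c . d] }  — shift
  I13: { [C → c c d .] }  — reduce

I10 contains reduce items [A → a .], [Y → a .] and shift items [A → . a], [A → . a A], [Y → . , A], [Y → . a] — shift-reduce conflict.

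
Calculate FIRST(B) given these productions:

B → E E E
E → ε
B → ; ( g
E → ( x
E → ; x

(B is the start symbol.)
{ '(', ';', ε }

FIRST sets of the other non-terminals involved (by the same procedure, iterated to a fixed point):
  FIRST(E) = { '(', ';', ε }

From B → E E E:
  - E is a non-terminal: add FIRST(E) \ {ε} = { '(', ';' }
    E is nullable, so continue to the next symbol
  - E is a non-terminal: add FIRST(E) \ {ε} = { '(', ';' }
    E is nullable, so continue to the next symbol
  - E is a non-terminal: add FIRST(E) \ {ε} = { '(', ';' }
    E is nullable and nothing follows, so the whole right-hand side can vanish: ε ∈ FIRST(B)
From B → ; ( g:
  - ';' is a terminal: add ';' and stop

Collecting: FIRST(B) = { '(', ';', ε }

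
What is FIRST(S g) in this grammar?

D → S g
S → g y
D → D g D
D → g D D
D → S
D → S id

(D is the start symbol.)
{ 'g' }

FIRST sets of the non-terminals involved (from the grammar, by fixed-point iteration):
  FIRST(S) = { 'g' }

To compute FIRST(S g), process the symbols left to right:
Symbol S is a non-terminal. Add FIRST(S) \ {ε} = { 'g' }
S is not nullable (ε ∉ FIRST(S)), so stop here.
FIRST(S g) = { 'g' }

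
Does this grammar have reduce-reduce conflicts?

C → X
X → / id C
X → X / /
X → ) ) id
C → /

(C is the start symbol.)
No reduce-reduce conflicts

Augment with C' → C and build the canonical LR(0) collection (I0 = CLOSURE({[C' → . C]}), then GOTO on every symbol after a dot until no new states appear). It has 11 states:
  I0: { [C → . /], [C → . X], [C' → . C], [X → . ) ) id], [X → . / id C], [X → . X / /] }  — shift
  I1: { [X → ) . ) id] }  — shift
  I2: { [C → / .], [X → / . id C] }  — shift, reduce
  I3: { [C' → C .] }  — accept
  I4: { [C → X .], [X → X . / /] }  — shift, reduce
  I5: { [X → X / . /] }  — shift
  I6: { [X → X / / .] }  — reduce
  I7: { [C → . /], [C → . X], [X → . ) ) id], [X → . / id C], [X → . X / /], [X → / id . C] }  — shift
  I8: { [X → / id C .] }  — reduce
  I9: { [X → ) ) . id] }  — shift
  I10: { [X → ) ) id .] }  — reduce

No state contains more than one complete item.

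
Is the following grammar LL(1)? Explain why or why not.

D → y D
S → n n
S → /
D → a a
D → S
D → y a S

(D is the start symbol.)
Relevant sets:
  FIRST(S) = { '/', 'n' }

For D:
  PREDICT(D → y D) = { 'y' }
  PREDICT(D → a a) = { 'a' }
  PREDICT(D → S) = { '/', 'n' }
  PREDICT(D → y a S) = { 'y' }
For S:
  PREDICT(S → n n) = { 'n' }
  PREDICT(S → '/') = { '/' }

Conflict found: Predict set conflict for D: { 'y' }
The grammar is NOT LL(1).

Answer: No. Predict set conflict for D: { 'y' }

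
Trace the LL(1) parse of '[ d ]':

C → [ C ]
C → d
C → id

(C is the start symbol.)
Stack is shown with the top on the left.

Stack    Input    Action
------------------------
C $      [ d ] $  output C → [ C ]
[ C ] $  [ d ] $  match '['
C ] $    d ] $    output C → d
d ] $    d ] $    match 'd'
] $      ] $      match ']'
$        $        accept

The string is accepted.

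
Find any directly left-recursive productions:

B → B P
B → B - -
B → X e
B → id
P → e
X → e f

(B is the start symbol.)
B → B P: LEFT RECURSIVE (starts with B)
B → B - -: LEFT RECURSIVE (starts with B)
B → X e: starts with X
B → id: starts with id
P → e: starts with e
X → e f: starts with e

The grammar has direct left recursion on: B.

Answer: Yes, B is left-recursive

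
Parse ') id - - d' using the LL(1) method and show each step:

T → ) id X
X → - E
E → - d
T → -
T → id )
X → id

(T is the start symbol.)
Stack is shown with the top on the left.

Stack     Input         Action
------------------------------
T $       ) id - - d $  output T → ) id X
) id X $  ) id - - d $  match ')'
id X $    id - - d $    match 'id'
X $       - - d $       output X → - E
- E $     - - d $       match '-'
E $       - d $         output E → - d
- d $     - d $         match '-'
d $       d $           match 'd'
$         $             accept

The string is accepted.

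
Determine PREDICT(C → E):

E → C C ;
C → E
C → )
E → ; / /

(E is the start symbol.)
{ ')', ';' }

PREDICT(C → E) = (FIRST(RHS) \ {ε}) ∪ (FOLLOW(C) if ε ∈ FIRST(RHS), i.e. RHS ⇒* ε)
FIRST(E) = { ')', ';' }
FIRST(E) = { ')', ';' }
ε ∉ FIRST(E), so FOLLOW(C) is not added.
PREDICT(C → E) = { ')', ';' }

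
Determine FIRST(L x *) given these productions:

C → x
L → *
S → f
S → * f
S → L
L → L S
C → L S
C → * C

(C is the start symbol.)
FIRST sets of the non-terminals involved (from the grammar, by fixed-point iteration):
  FIRST(L) = { '*' }

To compute FIRST(L x *), process the symbols left to right:
Symbol L is a non-terminal. Add FIRST(L) \ {ε} = { '*' }
L is not nullable (ε ∉ FIRST(L)), so stop here.
FIRST(L x *) = { '*' }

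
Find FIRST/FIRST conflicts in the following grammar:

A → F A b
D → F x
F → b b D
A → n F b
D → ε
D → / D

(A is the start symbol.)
FIRST sets of the non-terminals at (or reachable through a nullable prefix from) the front of some alternative:
  FIRST(F) = { 'b' }

Productions for A:
  A → F A b: FIRST = { 'b' }
  A → n F b: FIRST = { 'n' }
Productions for D:
  D → F x: FIRST = { 'b' }
  D → ε: FIRST = { ε }
  D → / D: FIRST = { '/' }
F has only one production, so no FIRST/FIRST conflict is possible there.

All alternatives of each non-terminal have pairwise disjoint FIRST sets.

Answer: No FIRST/FIRST conflicts.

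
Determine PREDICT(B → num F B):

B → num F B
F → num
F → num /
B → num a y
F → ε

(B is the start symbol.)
PREDICT(B → num F B) = (FIRST(RHS) \ {ε}) ∪ (FOLLOW(B) if ε ∈ FIRST(RHS), i.e. RHS ⇒* ε)
FIRST(num F B) = { 'num' }
ε ∉ FIRST(num F B), so FOLLOW(B) is not added.
PREDICT(B → num F B) = { 'num' }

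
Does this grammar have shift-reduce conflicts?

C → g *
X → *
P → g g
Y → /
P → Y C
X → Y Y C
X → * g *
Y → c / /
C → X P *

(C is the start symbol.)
Augment with C' → C and build the canonical LR(0) collection (I0 = CLOSURE({[C' → . C]}), then GOTO on every symbol after a dot until no new states appear). It has 21 states:
  I0: { [C → . X P *], [C → . g *], [C' → . C], [X → . * g *], [X → . *], [X → . Y Y C], [Y → . /], [Y → . c / /] }  — shift
  I1: { [X → * . g *], [X → * .] }  — shift, reduce
  I2: { [Y → / .] }  — reduce
  I3: { [C' → C .] }  — accept
  I4: { [C → X . P *], [P → . Y C], [P → . g g], [Y → . /], [Y → . c / /] }  — shift
  I5: { [X → Y . Y C], [Y → . /], [Y → . c / /] }  — shift
  I6: { [Y → c . / /] }  — shift
  I7: { [C → g . *] }  — shift
  I8: { [C → g * .] }  — reduce
  I9: { [Y → c / . /] }  — shift
  I10: { [Y → c / / .] }  — reduce
  I11: { [C → . X P *], [C → . g *], [X → . * g *], [X → . *], [X → . Y Y C], [X → Y Y . C], [Y → . /], [Y → . c / /] }  — shift
  I12: { [X → Y Y C .] }  — reduce
  I13: { [C → X P . *] }  — shift
  I14: { [C → . X P *], [C → . g *], [P → Y . C], [X → . * g *], [X → . *], [X → . Y Y C], [Y → . /], [Y → . c / /] }  — shift
  I15: { [P → g . g] }  — shift
  I16: { [P → g g .] }  — reduce
  I17: { [P → Y C .] }  — reduce
  I18: { [C → X P * .] }  — reduce
  I19: { [X → * g . *] }  — shift
  I20: { [X → * g * .] }  — reduce

I1 contains reduce item [X → * .] and shift item [X → * . g *] — shift-reduce conflict.

Answer: Yes — I1: [X → * .] vs [X → * . g *]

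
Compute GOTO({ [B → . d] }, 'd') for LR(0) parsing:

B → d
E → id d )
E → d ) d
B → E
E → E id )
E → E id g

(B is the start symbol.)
GOTO(I, 'd') = CLOSURE({ [A → αX.β] : [A → α.Xβ] ∈ I, X = 'd' })

Items with dot before 'd', with the dot advanced:
  [B → . d] → [B → d .]
Closure adds nothing (no advanced item has the dot before a non-terminal).

GOTO = { [B → d .] }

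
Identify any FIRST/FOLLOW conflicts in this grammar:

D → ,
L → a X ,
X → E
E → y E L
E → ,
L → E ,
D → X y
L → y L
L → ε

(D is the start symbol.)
A FIRST/FOLLOW conflict occurs when a non-terminal N has a nullable alternative N → β (β ⇒* ε) and another alternative N → α with FIRST(α) ∩ FOLLOW(N) ≠ ∅: on such a lookahead the parser cannot decide between expanding α and letting N vanish via β.

Nullable non-terminals: L.
FIRST sets used below: FIRST(E) = { ',', 'y' }

L: nullable alternative(s) L → ε; FOLLOW(L) = { ',', 'a', 'y' }
  L → a X ,: FIRST \ {ε} = { 'a' } — overlaps FOLLOW(L) on { 'a' }: CONFLICT
  L → E ,: FIRST \ {ε} = { ',', 'y' } — overlaps FOLLOW(L) on { ',', 'y' }: CONFLICT
  L → y L: FIRST \ {ε} = { 'y' } — overlaps FOLLOW(L) on { 'y' }: CONFLICT
  L → ε: FIRST \ {ε} = { } — this is the only nullable alternative, skip

D, E, X have no nullable alternative, so no FIRST/FOLLOW check is needed there.

So the grammar has 3 FIRST/FOLLOW conflicts (marked CONFLICT above).

Answer: Yes. L → a X ',' with FOLLOW(L) on { 'a' }; L → E ',' with FOLLOW(L) on { ',', 'y' }; L → y L with FOLLOW(L) on { 'y' }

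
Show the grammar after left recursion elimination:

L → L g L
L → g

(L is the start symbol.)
L → g L'
L' → g L L'
L' → ε

L is directly left-recursive. The standard transformation for
  A → A α₁ | ... | A α_m | β₁ | ... | β_n
is
  A  → β₁ A' | ... | β_n A'
  A' → α₁ A' | ... | α_m A' | ε

L → g becomes L → g L'
L → L g L becomes L' → g L L'
Add L' → ε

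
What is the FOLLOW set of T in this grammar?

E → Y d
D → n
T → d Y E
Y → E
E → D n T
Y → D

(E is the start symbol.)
To compute FOLLOW(T), find every occurrence of T on a right-hand side N → α T β: add FIRST(β) \ {ε}, and if β is empty or nullable also add FOLLOW(N). Iterate to a fixed point.

In E → D n T: T is at the end, add FOLLOW(E)

The FOLLOW sets referred to above (computed the same way, to a fixed point):
  FOLLOW(E) = { $, 'd', 'n' }

Taking the union: FOLLOW(T) = { $, 'd', 'n' }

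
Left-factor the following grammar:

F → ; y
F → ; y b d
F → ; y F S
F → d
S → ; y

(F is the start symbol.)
Left-factoring transforms A → αβ₁ | αβ₂ into A → αA' and A' → β₁ | β₂
(α is the longest common prefix among the alternatives). Repeat until
no nonterminal has two alternatives with a common prefix.

Round 1: F has alternatives sharing prefix '; y'. Introduce F': F → ; y F'
  Add: F' → ε
  Add: F' → b d
  Add: F' → F S

No remaining common prefixes — done.

Resulting grammar:
F → ; y F'
F' → ε
F' → b d
F' → F S
F → d
S → ; y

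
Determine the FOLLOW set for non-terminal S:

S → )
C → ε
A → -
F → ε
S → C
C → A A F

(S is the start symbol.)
To compute FOLLOW(S), find every occurrence of S on a right-hand side N → α S β: add FIRST(β) \ {ε}, and if β is empty or nullable also add FOLLOW(N). Iterate to a fixed point.

S is the start symbol, so $ ∈ FOLLOW(S).
S does not occur on any right-hand side.

Taking the union: FOLLOW(S) = { $ }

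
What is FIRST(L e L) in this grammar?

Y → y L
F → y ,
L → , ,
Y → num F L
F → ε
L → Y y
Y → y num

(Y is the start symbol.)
{ ',', 'num', 'y' }

FIRST sets of the non-terminals involved (from the grammar, by fixed-point iteration):
  FIRST(L) = { ',', 'num', 'y' }

To compute FIRST(L e L), process the symbols left to right:
Symbol L is a non-terminal. Add FIRST(L) \ {ε} = { ',', 'num', 'y' }
L is not nullable (ε ∉ FIRST(L)), so stop here.
FIRST(L e L) = { ',', 'num', 'y' }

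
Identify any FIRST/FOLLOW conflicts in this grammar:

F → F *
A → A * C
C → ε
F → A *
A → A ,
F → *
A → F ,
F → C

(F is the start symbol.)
Yes. F → F '*' with FOLLOW(F) on { '*', ',' }; F → A '*' with FOLLOW(F) on { '*', ',' }; F → '*' with FOLLOW(F) on { '*' }

A FIRST/FOLLOW conflict occurs when a non-terminal N has a nullable alternative N → β (β ⇒* ε) and another alternative N → α with FIRST(α) ∩ FOLLOW(N) ≠ ∅: on such a lookahead the parser cannot decide between expanding α and letting N vanish via β.

Nullable non-terminals: C, F.
FIRST sets used below: FIRST(F) = { '*', ',', ε }, FIRST(A) = { '*', ',' }, FIRST(C) = { ε }
C has a nullable alternative but only one production, so nothing to check.

F: nullable alternative(s) F → C; FOLLOW(F) = { $, '*', ',' }
  F → F *: FIRST \ {ε} = { '*', ',' } — overlaps FOLLOW(F) on { '*', ',' }: CONFLICT
  F → A *: FIRST \ {ε} = { '*', ',' } — overlaps FOLLOW(F) on { '*', ',' }: CONFLICT
  F → *: FIRST \ {ε} = { '*' } — overlaps FOLLOW(F) on { '*' }: CONFLICT
  F → C: FIRST \ {ε} = { } — this is the only nullable alternative, skip

A has no nullable alternative, so no FIRST/FOLLOW check is needed there.

So the grammar has 3 FIRST/FOLLOW conflicts (marked CONFLICT above).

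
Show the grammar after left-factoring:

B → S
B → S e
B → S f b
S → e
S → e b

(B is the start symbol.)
Left-factoring transforms A → αβ₁ | αβ₂ into A → αA' and A' → β₁ | β₂
(α is the longest common prefix among the alternatives). Repeat until
no nonterminal has two alternatives with a common prefix.

Round 1: B has alternatives sharing prefix 'S'. Introduce B': B → S B'
  Add: B' → ε
  Add: B' → e
  Add: B' → f b

Round 2: S has alternatives sharing prefix 'e'. Introduce S': S → e S'
  Add: S' → ε
  Add: S' → b

No remaining common prefixes — done.

Resulting grammar:
B → S B'
B' → ε
B' → e
B' → f b
S → e S'
S' → ε
S' → b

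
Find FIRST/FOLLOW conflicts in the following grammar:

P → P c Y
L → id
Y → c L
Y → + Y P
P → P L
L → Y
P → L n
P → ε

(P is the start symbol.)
A FIRST/FOLLOW conflict occurs when a non-terminal N has a nullable alternative N → β (β ⇒* ε) and another alternative N → α with FIRST(α) ∩ FOLLOW(N) ≠ ∅: on such a lookahead the parser cannot decide between expanding α and letting N vanish via β.

Nullable non-terminals: P.
FIRST sets used below: FIRST(P) = { '+', 'c', 'id', ε }, FIRST(L) = { '+', 'c', 'id' }

P: nullable alternative(s) P → ε; FOLLOW(P) = { $, '+', 'c', 'id', 'n' }
  P → P c Y: FIRST \ {ε} = { '+', 'c', 'id' } — overlaps FOLLOW(P) on { '+', 'c', 'id' }: CONFLICT
  P → P L: FIRST \ {ε} = { '+', 'c', 'id' } — overlaps FOLLOW(P) on { '+', 'c', 'id' }: CONFLICT
  P → L n: FIRST \ {ε} = { '+', 'c', 'id' } — overlaps FOLLOW(P) on { '+', 'c', 'id' }: CONFLICT
  P → ε: FIRST \ {ε} = { } — this is the only nullable alternative, skip

L, Y have no nullable alternative, so no FIRST/FOLLOW check is needed there.

So the grammar has 3 FIRST/FOLLOW conflicts (marked CONFLICT above).

Answer: Yes. P → P c Y with FOLLOW(P) on { '+', 'c', 'id' }; P → P L with FOLLOW(P) on { '+', 'c', 'id' }; P → L n with FOLLOW(P) on { '+', 'c', 'id' }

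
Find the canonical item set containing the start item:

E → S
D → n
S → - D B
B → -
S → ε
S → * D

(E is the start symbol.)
{ [E → . S], [E' → . E], [S → . * D], [S → . - D B], [S → .] }

First, augment the grammar with E' → E
I₀ = CLOSURE({ [E' → . E] }):
  [E' → . E] has the dot before E: add [E → . S]
  [E → . S] has the dot before S: add [S → . - D B], [S → .], [S → . * D]
No further items can be added.

I₀ = { [E → . S], [E' → . E], [S → . * D], [S → . - D B], [S → .] }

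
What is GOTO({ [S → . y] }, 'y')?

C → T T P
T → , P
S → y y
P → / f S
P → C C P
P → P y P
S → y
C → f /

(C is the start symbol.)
{ [S → y .] }

GOTO(I, 'y') = CLOSURE({ [A → αX.β] : [A → α.Xβ] ∈ I, X = 'y' })

Items with dot before 'y', with the dot advanced:
  [S → . y] → [S → y .]
Closure adds nothing (no advanced item has the dot before a non-terminal).

GOTO = { [S → y .] }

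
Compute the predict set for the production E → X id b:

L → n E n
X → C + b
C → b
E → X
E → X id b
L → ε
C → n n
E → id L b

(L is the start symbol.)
{ 'b', 'n' }

PREDICT(E → X id b) = (FIRST(RHS) \ {ε}) ∪ (FOLLOW(E) if ε ∈ FIRST(RHS), i.e. RHS ⇒* ε)
FIRST(X) = { 'b', 'n' }
FIRST(X id b) = { 'b', 'n' }
ε ∉ FIRST(X id b), so FOLLOW(E) is not added.
PREDICT(E → X id b) = { 'b', 'n' }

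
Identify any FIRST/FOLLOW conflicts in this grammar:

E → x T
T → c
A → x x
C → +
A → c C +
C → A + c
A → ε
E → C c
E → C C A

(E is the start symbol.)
A FIRST/FOLLOW conflict occurs when a non-terminal N has a nullable alternative N → β (β ⇒* ε) and another alternative N → α with FIRST(α) ∩ FOLLOW(N) ≠ ∅: on such a lookahead the parser cannot decide between expanding α and letting N vanish via β.

Nullable non-terminals: A.

A: nullable alternative(s) A → ε; FOLLOW(A) = { $, '+' }
  A → x x: FIRST \ {ε} = { 'x' } — disjoint from FOLLOW(A)
  A → c C +: FIRST \ {ε} = { 'c' } — disjoint from FOLLOW(A)
  A → ε: FIRST \ {ε} = { } — this is the only nullable alternative, skip

C, E, T have no nullable alternative, so no FIRST/FOLLOW check is needed there.

No FIRST/FOLLOW conflicts found.

Answer: No FIRST/FOLLOW conflicts.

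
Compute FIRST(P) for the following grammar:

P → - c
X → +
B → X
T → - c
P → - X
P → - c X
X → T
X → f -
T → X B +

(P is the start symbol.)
{ '-' }

From P → - c:
  - '-' is a terminal: add '-' and stop
From P → - X:
  - '-' is a terminal: add '-' and stop
From P → - c X:
  - '-' is a terminal: add '-' and stop

Collecting: FIRST(P) = { '-' }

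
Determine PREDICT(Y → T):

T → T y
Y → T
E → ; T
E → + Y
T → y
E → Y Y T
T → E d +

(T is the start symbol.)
{ '+', ';', 'y' }

PREDICT(Y → T) = (FIRST(RHS) \ {ε}) ∪ (FOLLOW(Y) if ε ∈ FIRST(RHS), i.e. RHS ⇒* ε)
FIRST(T) = { '+', ';', 'y' }
FIRST(T) = { '+', ';', 'y' }
ε ∉ FIRST(T), so FOLLOW(Y) is not added.
PREDICT(Y → T) = { '+', ';', 'y' }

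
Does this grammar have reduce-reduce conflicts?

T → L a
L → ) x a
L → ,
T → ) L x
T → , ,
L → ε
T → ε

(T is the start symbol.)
Yes — I0: [L → .] vs [T → .]

Augment with T' → T and build the canonical LR(0) collection (I0 = CLOSURE({[T' → . T]}), then GOTO on every symbol after a dot until no new states appear). It has 13 states:
  I0: { [L → . ) x a], [L → . ,], [L → .], [T → . ) L x], [T → . , ,], [T → . L a], [T → .], [T' → . T] }  — shift, 2 reduces
  I1: { [L → ) . x a], [L → . ) x a], [L → . ,], [L → .], [T → ) . L x] }  — shift, reduce
  I2: { [L → , .], [T → , . ,] }  — shift, reduce
  I3: { [T → L . a] }  — shift
  I4: { [T' → T .] }  — accept
  I5: { [T → L a .] }  — reduce
  I6: { [T → , , .] }  — reduce
  I7: { [L → ) . x a] }  — shift
  I8: { [L → , .] }  — reduce
  I9: { [T → ) L . x] }  — shift
  I10: { [L → ) x . a] }  — shift
  I11: { [L → ) x a .] }  — reduce
  I12: { [T → ) L x .] }  — reduce

I0 contains complete items [L → .], [T → .] — reduce-reduce conflict.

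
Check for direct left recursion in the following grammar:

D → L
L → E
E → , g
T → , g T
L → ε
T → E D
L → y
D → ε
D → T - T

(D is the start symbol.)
Direct left recursion occurs when N → N α for some non-terminal N (the right-hand side begins with the left-hand side itself).

D → L: starts with L
L → E: starts with E
E → , g: starts with ','
T → , g T: starts with ','
L → ε: starts with ε
T → E D: starts with E
L → y: starts with y
D → ε: starts with ε
D → T - T: starts with T

No direct left recursion found.

Answer: No direct left recursion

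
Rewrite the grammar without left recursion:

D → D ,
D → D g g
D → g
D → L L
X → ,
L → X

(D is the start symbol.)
D → g D'
D → L L D'
D' → , D'
D' → g g D'
D' → ε
X → ,
L → X

D is directly left-recursive. The standard transformation for
  A → A α₁ | ... | A α_m | β₁ | ... | β_n
is
  A  → β₁ A' | ... | β_n A'
  A' → α₁ A' | ... | α_m A' | ε

D → g becomes D → g D'
D → L L becomes D → L L D'
D → D , becomes D' → , D'
D → D g g becomes D' → g g D'
Add D' → ε

Productions for other non-terminals are unchanged:
  X → ,
  L → X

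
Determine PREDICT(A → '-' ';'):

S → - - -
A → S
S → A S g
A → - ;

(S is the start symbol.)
PREDICT(A → '-' ';') = (FIRST(RHS) \ {ε}) ∪ (FOLLOW(A) if ε ∈ FIRST(RHS), i.e. RHS ⇒* ε)
FIRST('-' ';') = { '-' }
ε ∉ FIRST('-' ';'), so FOLLOW(A) is not added.
PREDICT(A → '-' ';') = { '-' }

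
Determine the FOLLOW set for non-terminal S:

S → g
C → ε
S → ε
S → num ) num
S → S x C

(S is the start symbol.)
To compute FOLLOW(S), find every occurrence of S on a right-hand side N → α S β: add FIRST(β) \ {ε}, and if β is empty or nullable also add FOLLOW(N). Iterate to a fixed point.

S is the start symbol, so $ ∈ FOLLOW(S).
In S → S x C: S is followed by x C, add FIRST(x C) \ {ε} = { 'x' }

Taking the union: FOLLOW(S) = { $, 'x' }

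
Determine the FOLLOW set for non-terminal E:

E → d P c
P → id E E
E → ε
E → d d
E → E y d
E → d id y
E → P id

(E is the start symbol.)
E is the start symbol, so $ ∈ FOLLOW(E).
In P → id E E: E is followed by E, add FIRST(E) \ {ε} = { 'd', 'id', 'y' }
  E is nullable, so also add FOLLOW(P)
In P → id E E: E is at the end, add FOLLOW(P)
In E → E y d: E is followed by y d, add FIRST(y d) \ {ε} = { 'y' }

The FOLLOW sets referred to above (computed the same way, to a fixed point):
  FOLLOW(P) = { 'c', 'id' }

Taking the union: FOLLOW(E) = { $, 'c', 'd', 'id', 'y' }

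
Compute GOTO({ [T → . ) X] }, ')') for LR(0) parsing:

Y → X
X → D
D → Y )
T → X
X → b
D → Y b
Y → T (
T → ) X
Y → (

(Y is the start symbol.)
GOTO(I, ')') = CLOSURE({ [A → αX.β] : [A → α.Xβ] ∈ I, X = ')' })

Items with dot before ')', with the dot advanced:
  [T → . ) X] → [T → ) . X]
Closure of the advanced items:
  [T → ) . X] has the dot before X: add [X → . D], [X → . b]
  [X → . D] has the dot before D: add [D → . Y )], [D → . Y b]
  [D → . Y )] has the dot before Y: add [Y → . X], [Y → . T (], [Y → . (]
  [Y → . T (] has the dot before T: add [T → . X], [T → . ) X]

GOTO = { [D → . Y )], [D → . Y b], [T → ) . X], [T → . ) X], [T → . X], [X → . D], [X → . b], [Y → . (], [Y → . T (], [Y → . X] }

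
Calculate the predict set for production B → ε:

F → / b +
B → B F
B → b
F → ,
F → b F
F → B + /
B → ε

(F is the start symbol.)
PREDICT(B → ε) = (FIRST(RHS) \ {ε}) ∪ (FOLLOW(B) if ε ∈ FIRST(RHS), i.e. RHS ⇒* ε)
The right-hand side is ε (FIRST(ε) = { ε }), so the predict set is FOLLOW(B) = { '+', ',', '/', 'b' }
PREDICT(B → ε) = { '+', ',', '/', 'b' }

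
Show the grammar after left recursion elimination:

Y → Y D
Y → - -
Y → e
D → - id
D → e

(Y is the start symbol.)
Y → - - Y'
Y → e Y'
Y' → D Y'
Y' → ε
D → - id
D → e

Y is directly left-recursive. The standard transformation for
  A → A α₁ | ... | A α_m | β₁ | ... | β_n
is
  A  → β₁ A' | ... | β_n A'
  A' → α₁ A' | ... | α_m A' | ε

Y → - - becomes Y → - - Y'
Y → e becomes Y → e Y'
Y → Y D becomes Y' → D Y'
Add Y' → ε

Productions for other non-terminals are unchanged:
  D → - id
  D → e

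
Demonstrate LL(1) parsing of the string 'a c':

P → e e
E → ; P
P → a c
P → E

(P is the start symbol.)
LL(1) parsing maintains a stack (initially the start symbol over $) and the input. At each step: if the stack top is a terminal, match it against the current input token; if it is a non-terminal N, replace it with the RHS of M[N, lookahead] (the unique production whose predict set contains the lookahead).

Stack is shown with the top on the left.

Stack  Input  Action
--------------------
P $    a c $  output P → a c
a c $  a c $  match 'a'
c $    c $    match 'c'
$      $      accept

The string is accepted.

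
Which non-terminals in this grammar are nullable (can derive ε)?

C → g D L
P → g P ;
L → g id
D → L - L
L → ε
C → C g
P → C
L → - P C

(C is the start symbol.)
ε-productions: L → ε
So L is immediately nullable.
No further non-terminal can be added: every production for the remaining non-terminals contains a terminal or a non-nullable non-terminal.
Nullable = { 'L' }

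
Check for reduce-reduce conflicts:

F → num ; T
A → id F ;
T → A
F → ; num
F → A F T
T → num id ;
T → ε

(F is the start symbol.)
No reduce-reduce conflicts

Augment with F' → F and build the canonical LR(0) collection (I0 = CLOSURE({[F' → . F]}), then GOTO on every symbol after a dot until no new states appear). It has 17 states:
  I0: { [A → . id F ;], [F → . ; num], [F → . A F T], [F → . num ; T], [F' → . F] }  — shift
  I1: { [F → ; . num] }  — shift
  I2: { [A → . id F ;], [F → . ; num], [F → . A F T], [F → . num ; T], [F → A . F T] }  — shift
  I3: { [F' → F .] }  — accept
  I4: { [A → . id F ;], [A → id . F ;], [F → . ; num], [F → . A F T], [F → . num ; T] }  — shift
  I5: { [F → num . ; T] }  — shift
  I6: { [A → . id F ;], [F → num ; . T], [T → . A], [T → . num id ;], [T → .] }  — shift, reduce
  I7: { [T → A .] }  — reduce
  I8: { [F → num ; T .] }  — reduce
  I9: { [T → num . id ;] }  — shift
  I10: { [T → num id . ;] }  — shift
  I11: { [T → num id ; .] }  — reduce
  I12: { [A → id F . ;] }  — shift
  I13: { [A → id F ; .] }  — reduce
  I14: { [A → . id F ;], [F → A F . T], [T → . A], [T → . num id ;], [T → .] }  — shift, reduce
  I15: { [F → A F T .] }  — reduce
  I16: { [F → ; num .] }  — reduce

No state contains more than one complete item.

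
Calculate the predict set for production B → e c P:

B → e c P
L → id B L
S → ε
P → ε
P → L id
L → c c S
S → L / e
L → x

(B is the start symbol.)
PREDICT(B → e c P) = (FIRST(RHS) \ {ε}) ∪ (FOLLOW(B) if ε ∈ FIRST(RHS), i.e. RHS ⇒* ε)
FIRST(e c P) = { 'e' }
ε ∉ FIRST(e c P), so FOLLOW(B) is not added.
PREDICT(B → e c P) = { 'e' }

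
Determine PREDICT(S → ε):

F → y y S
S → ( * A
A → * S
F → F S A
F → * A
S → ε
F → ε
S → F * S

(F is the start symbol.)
{ $, '(', '*', 'y' }

PREDICT(S → ε) = (FIRST(RHS) \ {ε}) ∪ (FOLLOW(S) if ε ∈ FIRST(RHS), i.e. RHS ⇒* ε)
The right-hand side is ε (FIRST(ε) = { ε }), so the predict set is FOLLOW(S) = { $, '(', '*', 'y' }
PREDICT(S → ε) = { $, '(', '*', 'y' }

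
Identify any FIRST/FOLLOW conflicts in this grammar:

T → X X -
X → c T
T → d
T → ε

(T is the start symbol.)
Nullable non-terminals: T.
FIRST sets used below: FIRST(X) = { 'c' }

T: nullable alternative(s) T → ε; FOLLOW(T) = { $, '-', 'c' }
  T → X X -: FIRST \ {ε} = { 'c' } — overlaps FOLLOW(T) on { 'c' }: CONFLICT
  T → d: FIRST \ {ε} = { 'd' } — disjoint from FOLLOW(T)
  T → ε: FIRST \ {ε} = { } — this is the only nullable alternative, skip

X has no nullable alternative, so no FIRST/FOLLOW check is needed there.

So the grammar has 1 FIRST/FOLLOW conflict (marked CONFLICT above).

Answer: Yes. T → X X '-' with FOLLOW(T) on { 'c' }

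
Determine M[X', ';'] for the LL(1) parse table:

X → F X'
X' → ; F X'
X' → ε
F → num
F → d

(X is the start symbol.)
X' → ; F X'

To find M[X', ';'], we find productions for X' where ';' is in the predict set (PREDICT(N → α) = (FIRST(α) \ {ε}) ∪ (FOLLOW(N) if α ⇒* ε)).

Relevant sets:
  FOLLOW(X') = { $ }

X' → ; F X': PREDICT = { ';' }
  ';' is in predict set, so this production goes in M[X', ';']
X' → ε: PREDICT = { $ }

M[X', ';'] = X' → ; F X'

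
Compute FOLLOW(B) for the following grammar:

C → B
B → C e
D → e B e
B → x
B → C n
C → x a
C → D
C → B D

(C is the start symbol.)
To compute FOLLOW(B), find every occurrence of B on a right-hand side N → α B β: add FIRST(β) \ {ε}, and if β is empty or nullable also add FOLLOW(N). Iterate to a fixed point.

In C → B: B is at the end, add FOLLOW(C)
In D → e B e: B is followed by e, add FIRST(e) \ {ε} = { 'e' }
In C → B D: B is followed by D, add FIRST(D) \ {ε} = { 'e' }

The FOLLOW sets referred to above (computed the same way, to a fixed point):
  FOLLOW(C) = { $, 'e', 'n' }

Taking the union: FOLLOW(B) = { $, 'e', 'n' }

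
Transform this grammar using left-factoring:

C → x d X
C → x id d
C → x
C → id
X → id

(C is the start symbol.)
C → x C'
C' → d X
C' → id d
C' → ε
C → id
X → id

Left-factoring transforms A → αβ₁ | αβ₂ into A → αA' and A' → β₁ | β₂
(α is the longest common prefix among the alternatives). Repeat until
no nonterminal has two alternatives with a common prefix.

Round 1: C has alternatives sharing prefix 'x'. Introduce C': C → x C'
  Add: C' → d X
  Add: C' → id d
  Add: C' → ε

No remaining common prefixes — done.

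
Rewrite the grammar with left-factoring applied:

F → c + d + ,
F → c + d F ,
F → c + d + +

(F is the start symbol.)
F → c + d F'
F' → + F''
F'' → ,
F'' → +
F' → F ,

Left-factoring transforms A → αβ₁ | αβ₂ into A → αA' and A' → β₁ | β₂
(α is the longest common prefix among the alternatives). Repeat until
no nonterminal has two alternatives with a common prefix.

Round 1: F has alternatives sharing prefix 'c + d'. Introduce F': F → c + d F'
  Add: F' → + ,
  Add: F' → F ,
  Add: F' → + +

Round 2: F' has alternatives sharing prefix '+'. Introduce F'': F' → + F''
  Add: F'' → ,
  Add: F'' → +

No remaining common prefixes — done.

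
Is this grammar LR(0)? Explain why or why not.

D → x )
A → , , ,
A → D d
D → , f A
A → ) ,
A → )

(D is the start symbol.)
A grammar is LR(0) if no state in the canonical LR(0) collection has:
  - both a shift item (dot before a terminal) and a complete item (shift-reduce conflict), or
  - two or more complete items (reduce-reduce conflict; the accept item [D' → D .] counts as a complete item here).

Augment with D' → D and build the canonical LR(0) collection (I0 = CLOSURE({[D' → . D]}), then GOTO on every symbol after a dot until no new states appear). It has 14 states:
  I0: { [D → . , f A], [D → . x )], [D' → . D] }  — shift
  I1: { [D → , . f A] }  — shift
  I2: { [D' → D .] }  — accept
  I3: { [D → x . )] }  — shift
  I4: { [D → x ) .] }  — reduce
  I5: { [A → . ) ,], [A → . )], [A → . , , ,], [A → . D d], [D → , f . A], [D → . , f A], [D → . x )] }  — shift
  I6: { [A → ) . ,], [A → ) .] }  — shift, reduce
  I7: { [A → , . , ,], [D → , . f A] }  — shift
  I8: { [D → , f A .] }  — reduce
  I9: { [A → D . d] }  — shift
  I10: { [A → D d .] }  — reduce
  I11: { [A → , , . ,] }  — shift
  I12: { [A → , , , .] }  — reduce
  I13: { [A → ) , .] }  — reduce

Conflict in state I6:
  Shift-reduce conflict between [A → ) .] and [A → ) . ,]
So the grammar is NOT LR(0).

Answer: No. Shift-reduce conflict between [A → ) .] and [A → ) . ,]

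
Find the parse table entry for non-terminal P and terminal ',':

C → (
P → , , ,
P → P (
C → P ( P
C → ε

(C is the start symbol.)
P → , , ,, P → P (

To find M[P, ','], we find productions for P where ',' is in the predict set (PREDICT(N → α) = (FIRST(α) \ {ε}) ∪ (FOLLOW(N) if α ⇒* ε)).

Relevant sets:
  FIRST(P) = { ',' }

P → , , ,: PREDICT = { ',' }
  ',' is in predict set, so this production goes in M[P, ',']
P → P (: PREDICT = { ',' }
  ',' is in predict set, so this production goes in M[P, ',']

M[P, ','] = P → , , ,, P → P (  (a multiply-defined cell — the grammar is not LL(1))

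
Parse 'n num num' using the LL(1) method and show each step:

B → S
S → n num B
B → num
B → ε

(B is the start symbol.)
LL(1) parsing maintains a stack (initially the start symbol over $) and the input. At each step: if the stack top is a terminal, match it against the current input token; if it is a non-terminal N, replace it with the RHS of M[N, lookahead] (the unique production whose predict set contains the lookahead).

Stack is shown with the top on the left.

Stack      Input        Action
------------------------------
B $        n num num $  output B → S
S $        n num num $  output S → n num B
n num B $  n num num $  match 'n'
num B $    num num $    match 'num'
B $        num $        output B → num
num $      num $        match 'num'
$          $            accept

The string is accepted.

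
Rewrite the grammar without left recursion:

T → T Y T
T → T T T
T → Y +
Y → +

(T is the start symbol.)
T is directly left-recursive. The standard transformation for
  A → A α₁ | ... | A α_m | β₁ | ... | β_n
is
  A  → β₁ A' | ... | β_n A'
  A' → α₁ A' | ... | α_m A' | ε

T → Y + becomes T → Y + T'
T → T Y T becomes T' → Y T T'
T → T T T becomes T' → T T T'
Add T' → ε

Productions for other non-terminals are unchanged:
  Y → +

Resulting grammar:
T → Y + T'
T' → Y T T'
T' → T T T'
T' → ε
Y → +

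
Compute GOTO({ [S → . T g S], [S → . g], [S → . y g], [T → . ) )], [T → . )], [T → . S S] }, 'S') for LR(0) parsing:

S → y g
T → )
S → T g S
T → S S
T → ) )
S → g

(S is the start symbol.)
GOTO(I, 'S') = CLOSURE({ [A → αX.β] : [A → α.Xβ] ∈ I, X = 'S' })

Items with dot before 'S', with the dot advanced:
  [T → . S S] → [T → S . S]
Closure of the advanced items:
  [T → S . S] has the dot before S: add [S → . y g], [S → . T g S], [S → . g]
  [S → . T g S] has the dot before T: add [T → . )], [T → . S S], [T → . ) )]

GOTO = { [S → . T g S], [S → . g], [S → . y g], [T → . ) )], [T → . )], [T → . S S], [T → S . S] }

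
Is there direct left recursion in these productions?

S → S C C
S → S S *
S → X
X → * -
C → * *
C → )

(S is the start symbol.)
Yes, S is left-recursive

Direct left recursion occurs when N → N α for some non-terminal N (the right-hand side begins with the left-hand side itself).

S → S C C: LEFT RECURSIVE (starts with S)
S → S S *: LEFT RECURSIVE (starts with S)
S → X: starts with X
X → * -: starts with '*'
C → * *: starts with '*'
C → ): starts with ')'

The grammar has direct left recursion on: S.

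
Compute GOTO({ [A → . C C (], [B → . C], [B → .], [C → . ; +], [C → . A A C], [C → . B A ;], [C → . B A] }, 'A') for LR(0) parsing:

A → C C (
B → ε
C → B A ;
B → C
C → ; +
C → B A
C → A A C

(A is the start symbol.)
{ [A → . C C (], [B → . C], [B → .], [C → . ; +], [C → . A A C], [C → . B A ;], [C → . B A], [C → A . A C] }

GOTO(I, 'A') = CLOSURE({ [A → αX.β] : [A → α.Xβ] ∈ I, X = 'A' })

Items with dot before 'A', with the dot advanced:
  [C → . A A C] → [C → A . A C]
Closure of the advanced items:
  [C → A . A C] has the dot before A: add [A → . C C (]
  [A → . C C (] has the dot before C: add [C → . B A ;], [C → . ; +], [C → . B A], [C → . A A C]
  [C → . B A ;] has the dot before B: add [B → .], [B → . C]

GOTO = { [A → . C C (], [B → . C], [B → .], [C → . ; +], [C → . A A C], [C → . B A ;], [C → . B A], [C → A . A C] }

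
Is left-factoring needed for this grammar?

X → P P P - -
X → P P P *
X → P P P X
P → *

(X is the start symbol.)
Left-factoring is needed when two productions for the same non-terminal
share a common prefix on the right-hand side.

Productions for X:
  X → P P P - -
  X → P P P *
  X → P P P X

Found common prefix 'P P P' in productions for X

Answer: Yes, X has productions with common prefix 'P P P'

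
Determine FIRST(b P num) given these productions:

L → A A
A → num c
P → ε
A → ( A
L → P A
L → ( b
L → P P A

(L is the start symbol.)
{ 'b' }

To compute FIRST(b P num), process the symbols left to right:
Symbol b is a terminal. Add 'b' and stop.
FIRST(b P num) = { 'b' }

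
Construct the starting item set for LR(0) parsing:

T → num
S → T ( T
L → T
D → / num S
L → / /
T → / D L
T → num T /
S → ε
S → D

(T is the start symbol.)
First, augment the grammar with T' → T
I₀ = CLOSURE({ [T' → . T] }):
  [T' → . T] has the dot before T: add [T → . num], [T → . / D L], [T → . num T /]
No further items can be added.

I₀ = { [T → . / D L], [T → . num T /], [T → . num], [T' → . T] }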